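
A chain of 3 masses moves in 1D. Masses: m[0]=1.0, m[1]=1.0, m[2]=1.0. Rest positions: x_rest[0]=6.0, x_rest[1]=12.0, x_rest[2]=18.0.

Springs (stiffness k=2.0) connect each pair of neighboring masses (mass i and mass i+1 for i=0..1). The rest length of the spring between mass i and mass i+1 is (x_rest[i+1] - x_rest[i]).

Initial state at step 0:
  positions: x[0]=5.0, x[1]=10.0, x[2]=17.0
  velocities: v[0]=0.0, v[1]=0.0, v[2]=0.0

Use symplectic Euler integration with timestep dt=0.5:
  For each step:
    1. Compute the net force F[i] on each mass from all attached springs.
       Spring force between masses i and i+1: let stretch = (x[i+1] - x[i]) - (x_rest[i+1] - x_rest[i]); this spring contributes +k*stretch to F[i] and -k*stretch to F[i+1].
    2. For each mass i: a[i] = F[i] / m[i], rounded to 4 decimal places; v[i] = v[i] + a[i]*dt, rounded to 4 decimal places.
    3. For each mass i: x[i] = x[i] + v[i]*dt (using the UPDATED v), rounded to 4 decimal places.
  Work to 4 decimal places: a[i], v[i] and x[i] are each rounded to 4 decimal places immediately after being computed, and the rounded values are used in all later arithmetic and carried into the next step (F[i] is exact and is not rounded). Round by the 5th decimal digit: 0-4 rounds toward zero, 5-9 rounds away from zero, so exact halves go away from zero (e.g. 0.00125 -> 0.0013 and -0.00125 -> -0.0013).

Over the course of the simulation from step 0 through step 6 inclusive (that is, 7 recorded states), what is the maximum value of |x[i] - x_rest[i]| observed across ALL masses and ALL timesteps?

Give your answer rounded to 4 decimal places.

Step 0: x=[5.0000 10.0000 17.0000] v=[0.0000 0.0000 0.0000]
Step 1: x=[4.5000 11.0000 16.5000] v=[-1.0000 2.0000 -1.0000]
Step 2: x=[4.2500 11.5000 16.2500] v=[-0.5000 1.0000 -0.5000]
Step 3: x=[4.6250 10.7500 16.6250] v=[0.7500 -1.5000 0.7500]
Step 4: x=[5.0625 9.8750 17.0625] v=[0.8750 -1.7500 0.8750]
Step 5: x=[4.9063 10.1875 16.9063] v=[-0.3125 0.6250 -0.3125]
Step 6: x=[4.3907 11.2188 16.3907] v=[-1.0313 2.0626 -1.0313]
Max displacement = 2.1250

Answer: 2.1250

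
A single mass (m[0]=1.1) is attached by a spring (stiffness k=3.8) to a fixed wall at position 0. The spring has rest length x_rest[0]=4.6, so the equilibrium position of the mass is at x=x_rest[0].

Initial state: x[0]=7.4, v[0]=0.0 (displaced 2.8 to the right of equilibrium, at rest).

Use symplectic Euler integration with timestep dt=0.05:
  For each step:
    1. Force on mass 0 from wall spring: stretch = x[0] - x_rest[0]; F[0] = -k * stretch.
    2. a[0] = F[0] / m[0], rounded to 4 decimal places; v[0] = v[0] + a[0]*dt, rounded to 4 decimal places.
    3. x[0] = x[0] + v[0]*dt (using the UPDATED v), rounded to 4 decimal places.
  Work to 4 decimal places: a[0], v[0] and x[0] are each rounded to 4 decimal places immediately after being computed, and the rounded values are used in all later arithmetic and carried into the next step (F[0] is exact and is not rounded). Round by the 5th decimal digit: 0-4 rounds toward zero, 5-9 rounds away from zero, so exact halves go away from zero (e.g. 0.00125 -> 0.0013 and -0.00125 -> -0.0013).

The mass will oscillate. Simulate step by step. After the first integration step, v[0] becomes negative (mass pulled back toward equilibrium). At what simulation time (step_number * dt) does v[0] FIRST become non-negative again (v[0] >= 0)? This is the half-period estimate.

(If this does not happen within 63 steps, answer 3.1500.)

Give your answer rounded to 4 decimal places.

Step 0: x=[7.4000] v=[0.0000]
Step 1: x=[7.3758] v=[-0.4836]
Step 2: x=[7.3276] v=[-0.9631]
Step 3: x=[7.2559] v=[-1.4342]
Step 4: x=[7.1613] v=[-1.8929]
Step 5: x=[7.0445] v=[-2.3353]
Step 6: x=[6.9066] v=[-2.7575]
Step 7: x=[6.7488] v=[-3.1559]
Step 8: x=[6.5724] v=[-3.5271]
Step 9: x=[6.3790] v=[-3.8678]
Step 10: x=[6.1702] v=[-4.1751]
Step 11: x=[5.9479] v=[-4.4463]
Step 12: x=[5.7139] v=[-4.6791]
Step 13: x=[5.4703] v=[-4.8715]
Step 14: x=[5.2192] v=[-5.0218]
Step 15: x=[4.9628] v=[-5.1288]
Step 16: x=[4.7032] v=[-5.1915]
Step 17: x=[4.4427] v=[-5.2093]
Step 18: x=[4.1836] v=[-5.1821]
Step 19: x=[3.9281] v=[-5.1102]
Step 20: x=[3.6784] v=[-4.9941]
Step 21: x=[3.4367] v=[-4.8349]
Step 22: x=[3.2050] v=[-4.6340]
Step 23: x=[2.9854] v=[-4.3930]
Step 24: x=[2.7797] v=[-4.1141]
Step 25: x=[2.5897] v=[-3.7997]
Step 26: x=[2.4171] v=[-3.4525]
Step 27: x=[2.2633] v=[-3.0755]
Step 28: x=[2.1297] v=[-2.6719]
Step 29: x=[2.0174] v=[-2.2452]
Step 30: x=[1.9274] v=[-1.7991]
Step 31: x=[1.8605] v=[-1.3375]
Step 32: x=[1.8173] v=[-0.8643]
Step 33: x=[1.7981] v=[-0.3837]
Step 34: x=[1.8031] v=[0.1003]
First v>=0 after going negative at step 34, time=1.7000

Answer: 1.7000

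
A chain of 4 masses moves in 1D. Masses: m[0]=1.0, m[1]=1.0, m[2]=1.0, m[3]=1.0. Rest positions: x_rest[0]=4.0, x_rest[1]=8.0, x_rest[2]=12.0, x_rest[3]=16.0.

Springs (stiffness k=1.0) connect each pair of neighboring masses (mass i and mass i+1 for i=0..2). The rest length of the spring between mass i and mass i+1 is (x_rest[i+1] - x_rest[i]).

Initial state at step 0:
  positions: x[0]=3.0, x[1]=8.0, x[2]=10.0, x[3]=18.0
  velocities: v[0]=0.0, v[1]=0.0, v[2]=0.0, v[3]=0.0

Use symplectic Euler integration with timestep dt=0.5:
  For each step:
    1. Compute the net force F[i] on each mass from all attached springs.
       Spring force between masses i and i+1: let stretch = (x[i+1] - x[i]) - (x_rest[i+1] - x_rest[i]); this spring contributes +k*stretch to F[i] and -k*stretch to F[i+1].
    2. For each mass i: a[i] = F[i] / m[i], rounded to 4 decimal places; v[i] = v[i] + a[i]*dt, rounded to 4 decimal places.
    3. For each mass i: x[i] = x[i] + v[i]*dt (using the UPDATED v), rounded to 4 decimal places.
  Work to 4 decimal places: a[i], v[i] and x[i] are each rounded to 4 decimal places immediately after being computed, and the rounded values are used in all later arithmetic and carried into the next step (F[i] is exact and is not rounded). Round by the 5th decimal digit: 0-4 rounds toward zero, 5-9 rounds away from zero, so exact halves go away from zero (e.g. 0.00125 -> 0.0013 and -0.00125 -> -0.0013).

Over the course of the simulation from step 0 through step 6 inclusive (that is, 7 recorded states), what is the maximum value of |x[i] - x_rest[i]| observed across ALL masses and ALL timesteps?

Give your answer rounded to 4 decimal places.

Step 0: x=[3.0000 8.0000 10.0000 18.0000] v=[0.0000 0.0000 0.0000 0.0000]
Step 1: x=[3.2500 7.2500 11.5000 17.0000] v=[0.5000 -1.5000 3.0000 -2.0000]
Step 2: x=[3.5000 6.5625 13.3125 15.6250] v=[0.5000 -1.3750 3.6250 -2.7500]
Step 3: x=[3.5157 6.7969 14.0157 14.6719] v=[0.0313 0.4688 1.4063 -1.9063]
Step 4: x=[3.3517 8.0157 13.0782 14.5547] v=[-0.3281 2.4376 -1.8750 -0.2344]
Step 5: x=[3.3537 9.3342 11.2442 15.0684] v=[0.0039 2.6369 -3.6680 1.0274]
Step 6: x=[3.8508 9.6351 9.8888 15.6261] v=[0.9942 0.6017 -2.7109 1.1153]
Max displacement = 2.1112

Answer: 2.1112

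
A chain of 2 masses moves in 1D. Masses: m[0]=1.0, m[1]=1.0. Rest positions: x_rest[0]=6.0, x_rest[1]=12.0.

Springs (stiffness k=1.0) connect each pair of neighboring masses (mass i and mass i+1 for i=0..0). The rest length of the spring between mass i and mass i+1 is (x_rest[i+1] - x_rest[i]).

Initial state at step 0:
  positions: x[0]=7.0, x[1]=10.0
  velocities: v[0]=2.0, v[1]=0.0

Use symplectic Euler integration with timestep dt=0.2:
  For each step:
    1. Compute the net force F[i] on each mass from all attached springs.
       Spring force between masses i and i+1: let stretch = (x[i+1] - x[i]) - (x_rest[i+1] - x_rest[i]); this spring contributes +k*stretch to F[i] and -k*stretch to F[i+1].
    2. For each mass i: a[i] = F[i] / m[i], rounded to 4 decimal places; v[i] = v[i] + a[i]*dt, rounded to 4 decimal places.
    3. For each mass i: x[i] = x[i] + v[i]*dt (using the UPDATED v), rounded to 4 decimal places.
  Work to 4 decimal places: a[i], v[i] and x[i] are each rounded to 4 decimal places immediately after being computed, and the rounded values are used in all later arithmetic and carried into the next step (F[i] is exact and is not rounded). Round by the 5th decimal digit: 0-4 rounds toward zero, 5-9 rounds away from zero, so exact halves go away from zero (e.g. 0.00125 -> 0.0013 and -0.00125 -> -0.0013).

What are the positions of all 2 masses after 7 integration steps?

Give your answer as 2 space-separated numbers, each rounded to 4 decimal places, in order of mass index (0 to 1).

Answer: 6.7517 13.0483

Derivation:
Step 0: x=[7.0000 10.0000] v=[2.0000 0.0000]
Step 1: x=[7.2800 10.1200] v=[1.4000 0.6000]
Step 2: x=[7.4336 10.3664] v=[0.7680 1.2320]
Step 3: x=[7.4645 10.7355] v=[0.1546 1.8454]
Step 4: x=[7.3863 11.2137] v=[-0.3912 2.3912]
Step 5: x=[7.2212 11.7788] v=[-0.8257 2.8257]
Step 6: x=[6.9984 12.4016] v=[-1.1142 3.1142]
Step 7: x=[6.7517 13.0483] v=[-1.2336 3.2336]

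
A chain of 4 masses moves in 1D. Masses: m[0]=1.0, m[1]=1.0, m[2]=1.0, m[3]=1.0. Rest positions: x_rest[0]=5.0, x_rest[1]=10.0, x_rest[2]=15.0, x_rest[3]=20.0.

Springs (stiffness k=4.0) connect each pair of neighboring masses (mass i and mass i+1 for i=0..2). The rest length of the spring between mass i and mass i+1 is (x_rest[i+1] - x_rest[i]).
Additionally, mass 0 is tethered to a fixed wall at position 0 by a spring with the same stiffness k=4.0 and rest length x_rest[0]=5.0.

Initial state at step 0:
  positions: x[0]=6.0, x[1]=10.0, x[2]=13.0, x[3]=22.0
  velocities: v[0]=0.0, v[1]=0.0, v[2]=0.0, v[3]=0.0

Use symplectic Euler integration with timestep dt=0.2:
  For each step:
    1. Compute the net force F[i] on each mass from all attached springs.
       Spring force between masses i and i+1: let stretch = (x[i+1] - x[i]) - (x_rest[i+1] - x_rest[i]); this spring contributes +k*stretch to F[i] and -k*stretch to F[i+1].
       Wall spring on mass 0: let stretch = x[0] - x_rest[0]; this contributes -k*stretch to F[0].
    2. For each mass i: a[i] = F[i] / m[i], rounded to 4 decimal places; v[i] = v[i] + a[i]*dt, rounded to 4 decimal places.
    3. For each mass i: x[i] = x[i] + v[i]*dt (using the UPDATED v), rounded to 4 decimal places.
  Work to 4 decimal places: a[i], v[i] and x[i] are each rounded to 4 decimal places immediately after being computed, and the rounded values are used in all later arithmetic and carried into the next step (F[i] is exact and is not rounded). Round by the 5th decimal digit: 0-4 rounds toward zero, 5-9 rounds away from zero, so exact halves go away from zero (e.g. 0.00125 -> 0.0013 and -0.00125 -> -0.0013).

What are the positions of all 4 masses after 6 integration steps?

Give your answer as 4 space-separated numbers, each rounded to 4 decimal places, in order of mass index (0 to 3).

Step 0: x=[6.0000 10.0000 13.0000 22.0000] v=[0.0000 0.0000 0.0000 0.0000]
Step 1: x=[5.6800 9.8400 13.9600 21.3600] v=[-1.6000 -0.8000 4.8000 -3.2000]
Step 2: x=[5.1168 9.6736 15.4448 20.3360] v=[-2.8160 -0.8320 7.4240 -5.1200]
Step 3: x=[4.4640 9.7015 16.7888 19.3294] v=[-3.2640 0.1395 6.7200 -5.0330]
Step 4: x=[3.9350 10.0254 17.4053 18.7163] v=[-2.6452 1.6193 3.0826 -3.0655]
Step 5: x=[3.7508 10.5556 17.0508 18.6934] v=[-0.9209 2.6509 -1.7725 -0.1143]
Step 6: x=[4.0553 11.0362 15.9199 19.2077] v=[1.5223 2.4032 -5.6546 2.5716]

Answer: 4.0553 11.0362 15.9199 19.2077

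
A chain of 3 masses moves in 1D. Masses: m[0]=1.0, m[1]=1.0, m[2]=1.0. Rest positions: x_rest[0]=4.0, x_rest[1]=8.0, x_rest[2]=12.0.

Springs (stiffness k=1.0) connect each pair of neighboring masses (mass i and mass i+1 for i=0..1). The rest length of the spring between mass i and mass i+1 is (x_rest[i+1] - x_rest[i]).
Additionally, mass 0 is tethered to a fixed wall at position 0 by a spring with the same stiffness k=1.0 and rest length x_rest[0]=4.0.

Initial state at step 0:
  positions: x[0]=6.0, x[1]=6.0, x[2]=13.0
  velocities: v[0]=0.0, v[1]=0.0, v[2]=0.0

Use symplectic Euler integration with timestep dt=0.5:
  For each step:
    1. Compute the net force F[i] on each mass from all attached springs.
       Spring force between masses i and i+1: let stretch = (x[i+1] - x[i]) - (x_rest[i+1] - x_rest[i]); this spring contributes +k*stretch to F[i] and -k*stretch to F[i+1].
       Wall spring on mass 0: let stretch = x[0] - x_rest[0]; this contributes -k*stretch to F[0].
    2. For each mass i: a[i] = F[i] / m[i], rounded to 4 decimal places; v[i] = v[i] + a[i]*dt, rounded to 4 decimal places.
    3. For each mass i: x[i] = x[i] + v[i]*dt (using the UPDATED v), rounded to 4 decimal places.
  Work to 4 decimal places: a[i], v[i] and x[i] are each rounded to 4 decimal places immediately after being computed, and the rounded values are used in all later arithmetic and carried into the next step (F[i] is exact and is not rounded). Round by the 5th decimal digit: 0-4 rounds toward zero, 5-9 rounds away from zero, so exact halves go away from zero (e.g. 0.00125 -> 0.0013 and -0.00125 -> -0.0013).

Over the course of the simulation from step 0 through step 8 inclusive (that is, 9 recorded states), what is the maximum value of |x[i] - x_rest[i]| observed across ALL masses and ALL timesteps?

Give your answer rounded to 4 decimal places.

Step 0: x=[6.0000 6.0000 13.0000] v=[0.0000 0.0000 0.0000]
Step 1: x=[4.5000 7.7500 12.2500] v=[-3.0000 3.5000 -1.5000]
Step 2: x=[2.6875 9.8125 11.3750] v=[-3.6250 4.1250 -1.7500]
Step 3: x=[1.9844 10.4844 11.1094] v=[-1.4063 1.3438 -0.5313]
Step 4: x=[2.9102 9.1876 11.6875] v=[1.8515 -2.5937 1.1562]
Step 5: x=[4.6778 6.9464 12.6407] v=[3.5351 -4.4825 1.9063]
Step 6: x=[5.8431 5.5616 13.1703] v=[2.3305 -2.7697 1.0592]
Step 7: x=[5.4772 6.1493 12.7977] v=[-0.7318 1.1754 -0.7452]
Step 8: x=[3.9100 8.2311 11.7630] v=[-3.1344 4.1636 -2.0694]
Max displacement = 2.4844

Answer: 2.4844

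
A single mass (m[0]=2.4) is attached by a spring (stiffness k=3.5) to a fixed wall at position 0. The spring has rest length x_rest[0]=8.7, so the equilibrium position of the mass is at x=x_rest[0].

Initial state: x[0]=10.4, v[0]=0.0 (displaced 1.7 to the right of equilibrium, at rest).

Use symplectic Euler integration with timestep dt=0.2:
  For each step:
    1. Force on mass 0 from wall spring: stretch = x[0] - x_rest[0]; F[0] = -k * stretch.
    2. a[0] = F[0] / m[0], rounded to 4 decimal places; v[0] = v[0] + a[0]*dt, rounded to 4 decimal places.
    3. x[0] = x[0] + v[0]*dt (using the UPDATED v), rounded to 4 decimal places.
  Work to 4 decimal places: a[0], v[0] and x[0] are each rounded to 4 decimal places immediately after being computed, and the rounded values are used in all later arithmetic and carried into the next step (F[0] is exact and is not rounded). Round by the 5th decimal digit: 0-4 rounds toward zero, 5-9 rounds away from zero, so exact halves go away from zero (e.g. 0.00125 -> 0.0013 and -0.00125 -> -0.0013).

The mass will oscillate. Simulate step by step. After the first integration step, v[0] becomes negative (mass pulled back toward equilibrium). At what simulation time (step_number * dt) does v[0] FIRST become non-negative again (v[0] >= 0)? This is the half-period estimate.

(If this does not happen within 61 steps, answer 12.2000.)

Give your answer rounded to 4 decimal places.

Answer: 2.6000

Derivation:
Step 0: x=[10.4000] v=[0.0000]
Step 1: x=[10.3008] v=[-0.4958]
Step 2: x=[10.1083] v=[-0.9627]
Step 3: x=[9.8336] v=[-1.3735]
Step 4: x=[9.4928] v=[-1.7041]
Step 5: x=[9.1057] v=[-1.9353]
Step 6: x=[8.6950] v=[-2.0536]
Step 7: x=[8.2846] v=[-2.0521]
Step 8: x=[7.8984] v=[-1.9309]
Step 9: x=[7.5590] v=[-1.6971]
Step 10: x=[7.2861] v=[-1.3643]
Step 11: x=[7.0957] v=[-0.9519]
Step 12: x=[6.9989] v=[-0.4840]
Step 13: x=[7.0013] v=[0.0122]
First v>=0 after going negative at step 13, time=2.6000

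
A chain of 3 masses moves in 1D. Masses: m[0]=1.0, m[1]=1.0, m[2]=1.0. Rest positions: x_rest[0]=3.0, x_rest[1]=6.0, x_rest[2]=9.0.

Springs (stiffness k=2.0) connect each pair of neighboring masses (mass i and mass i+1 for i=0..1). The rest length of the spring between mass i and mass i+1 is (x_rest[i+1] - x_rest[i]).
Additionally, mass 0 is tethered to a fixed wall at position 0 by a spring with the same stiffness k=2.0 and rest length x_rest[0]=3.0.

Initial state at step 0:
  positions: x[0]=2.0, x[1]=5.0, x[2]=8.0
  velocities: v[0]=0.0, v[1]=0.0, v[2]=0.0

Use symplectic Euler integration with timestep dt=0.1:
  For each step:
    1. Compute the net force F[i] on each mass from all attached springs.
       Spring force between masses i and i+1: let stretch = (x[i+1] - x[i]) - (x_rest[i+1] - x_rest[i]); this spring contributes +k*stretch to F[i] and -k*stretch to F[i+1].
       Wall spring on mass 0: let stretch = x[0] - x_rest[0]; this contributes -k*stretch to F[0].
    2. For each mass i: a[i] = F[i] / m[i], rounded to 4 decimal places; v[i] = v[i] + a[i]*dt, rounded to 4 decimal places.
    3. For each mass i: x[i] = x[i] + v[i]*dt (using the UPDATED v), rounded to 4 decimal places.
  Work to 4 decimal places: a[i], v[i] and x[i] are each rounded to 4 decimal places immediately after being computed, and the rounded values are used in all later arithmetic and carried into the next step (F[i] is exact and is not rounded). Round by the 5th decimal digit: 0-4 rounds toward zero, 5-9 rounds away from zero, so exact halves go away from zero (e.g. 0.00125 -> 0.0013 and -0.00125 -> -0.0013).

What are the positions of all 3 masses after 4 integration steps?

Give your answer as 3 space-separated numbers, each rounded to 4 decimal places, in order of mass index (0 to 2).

Step 0: x=[2.0000 5.0000 8.0000] v=[0.0000 0.0000 0.0000]
Step 1: x=[2.0200 5.0000 8.0000] v=[0.2000 0.0000 0.0000]
Step 2: x=[2.0592 5.0004 8.0000] v=[0.3920 0.0040 0.0000]
Step 3: x=[2.1160 5.0020 8.0000] v=[0.5684 0.0157 0.0001]
Step 4: x=[2.1882 5.0058 8.0001] v=[0.7224 0.0381 0.0005]

Answer: 2.1882 5.0058 8.0001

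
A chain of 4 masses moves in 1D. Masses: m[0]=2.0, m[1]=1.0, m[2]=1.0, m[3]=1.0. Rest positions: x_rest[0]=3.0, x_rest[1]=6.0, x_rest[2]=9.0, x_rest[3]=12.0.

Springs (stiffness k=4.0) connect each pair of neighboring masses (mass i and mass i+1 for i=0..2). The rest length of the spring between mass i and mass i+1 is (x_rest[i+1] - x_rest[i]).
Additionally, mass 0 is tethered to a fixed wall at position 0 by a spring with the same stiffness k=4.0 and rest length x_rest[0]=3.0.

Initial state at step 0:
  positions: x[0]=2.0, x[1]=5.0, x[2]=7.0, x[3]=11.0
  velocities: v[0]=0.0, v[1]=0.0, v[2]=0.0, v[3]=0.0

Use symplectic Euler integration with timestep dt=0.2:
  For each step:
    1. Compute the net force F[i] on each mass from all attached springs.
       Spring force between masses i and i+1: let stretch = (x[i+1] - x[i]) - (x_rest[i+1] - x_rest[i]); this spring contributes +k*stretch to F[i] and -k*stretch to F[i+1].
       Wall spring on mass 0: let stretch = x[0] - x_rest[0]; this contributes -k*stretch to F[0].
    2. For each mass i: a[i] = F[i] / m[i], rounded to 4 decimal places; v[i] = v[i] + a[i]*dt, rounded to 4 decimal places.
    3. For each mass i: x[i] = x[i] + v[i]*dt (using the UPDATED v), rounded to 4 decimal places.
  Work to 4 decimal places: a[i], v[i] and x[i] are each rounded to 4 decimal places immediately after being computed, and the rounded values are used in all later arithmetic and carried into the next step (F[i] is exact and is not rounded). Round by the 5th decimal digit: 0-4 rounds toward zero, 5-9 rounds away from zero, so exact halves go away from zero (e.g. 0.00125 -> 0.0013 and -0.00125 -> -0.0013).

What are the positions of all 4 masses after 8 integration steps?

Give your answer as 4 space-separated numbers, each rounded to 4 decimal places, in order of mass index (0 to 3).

Step 0: x=[2.0000 5.0000 7.0000 11.0000] v=[0.0000 0.0000 0.0000 0.0000]
Step 1: x=[2.0800 4.8400 7.3200 10.8400] v=[0.4000 -0.8000 1.6000 -0.8000]
Step 2: x=[2.2144 4.6352 7.8064 10.5968] v=[0.6720 -1.0240 2.4320 -1.2160]
Step 3: x=[2.3653 4.5505 8.2319 10.3871] v=[0.7546 -0.4237 2.1274 -1.0483]
Step 4: x=[2.5018 4.7052 8.4132 10.3126] v=[0.6826 0.7733 0.9064 -0.3725]
Step 5: x=[2.6144 5.1006 8.3051 10.4142] v=[0.5632 1.9770 -0.5405 0.5080]
Step 6: x=[2.7168 5.6109 8.0217 10.6583] v=[0.5119 2.5516 -1.4168 1.2207]
Step 7: x=[2.8334 6.0439 7.7745 10.9606] v=[0.5828 2.1650 -1.2362 1.5114]
Step 8: x=[2.9801 6.2401 7.7601 11.2331] v=[0.7336 0.9811 -0.0718 1.3625]

Answer: 2.9801 6.2401 7.7601 11.2331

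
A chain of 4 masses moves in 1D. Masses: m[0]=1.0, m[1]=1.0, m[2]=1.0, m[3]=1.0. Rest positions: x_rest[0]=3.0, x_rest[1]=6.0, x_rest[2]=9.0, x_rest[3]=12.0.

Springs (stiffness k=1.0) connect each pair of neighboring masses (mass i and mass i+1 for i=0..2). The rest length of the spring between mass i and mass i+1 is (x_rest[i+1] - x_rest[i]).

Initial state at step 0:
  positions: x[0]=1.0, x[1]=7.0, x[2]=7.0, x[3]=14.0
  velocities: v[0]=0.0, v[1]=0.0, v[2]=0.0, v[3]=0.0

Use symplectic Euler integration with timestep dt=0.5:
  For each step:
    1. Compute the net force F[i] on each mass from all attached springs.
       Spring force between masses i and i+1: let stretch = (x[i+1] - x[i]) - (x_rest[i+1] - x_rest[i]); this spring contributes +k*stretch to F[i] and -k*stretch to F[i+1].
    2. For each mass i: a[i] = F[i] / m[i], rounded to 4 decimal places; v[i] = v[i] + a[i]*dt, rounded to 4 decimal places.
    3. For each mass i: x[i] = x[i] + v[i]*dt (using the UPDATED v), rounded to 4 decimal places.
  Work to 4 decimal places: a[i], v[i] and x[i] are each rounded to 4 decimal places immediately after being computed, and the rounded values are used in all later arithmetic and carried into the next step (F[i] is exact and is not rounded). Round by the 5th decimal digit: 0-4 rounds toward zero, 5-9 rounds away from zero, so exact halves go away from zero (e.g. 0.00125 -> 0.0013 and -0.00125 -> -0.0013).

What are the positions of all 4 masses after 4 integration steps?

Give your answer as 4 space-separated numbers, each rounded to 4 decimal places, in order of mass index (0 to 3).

Step 0: x=[1.0000 7.0000 7.0000 14.0000] v=[0.0000 0.0000 0.0000 0.0000]
Step 1: x=[1.7500 5.5000 8.7500 13.0000] v=[1.5000 -3.0000 3.5000 -2.0000]
Step 2: x=[2.6875 3.8750 10.7500 11.6875] v=[1.8750 -3.2500 4.0000 -2.6250]
Step 3: x=[3.1719 3.6719 11.2657 10.8906] v=[0.9688 -0.4063 1.0313 -1.5938]
Step 4: x=[3.0313 5.2422 9.7891 10.9375] v=[-0.2812 3.1406 -2.9532 0.0938]

Answer: 3.0313 5.2422 9.7891 10.9375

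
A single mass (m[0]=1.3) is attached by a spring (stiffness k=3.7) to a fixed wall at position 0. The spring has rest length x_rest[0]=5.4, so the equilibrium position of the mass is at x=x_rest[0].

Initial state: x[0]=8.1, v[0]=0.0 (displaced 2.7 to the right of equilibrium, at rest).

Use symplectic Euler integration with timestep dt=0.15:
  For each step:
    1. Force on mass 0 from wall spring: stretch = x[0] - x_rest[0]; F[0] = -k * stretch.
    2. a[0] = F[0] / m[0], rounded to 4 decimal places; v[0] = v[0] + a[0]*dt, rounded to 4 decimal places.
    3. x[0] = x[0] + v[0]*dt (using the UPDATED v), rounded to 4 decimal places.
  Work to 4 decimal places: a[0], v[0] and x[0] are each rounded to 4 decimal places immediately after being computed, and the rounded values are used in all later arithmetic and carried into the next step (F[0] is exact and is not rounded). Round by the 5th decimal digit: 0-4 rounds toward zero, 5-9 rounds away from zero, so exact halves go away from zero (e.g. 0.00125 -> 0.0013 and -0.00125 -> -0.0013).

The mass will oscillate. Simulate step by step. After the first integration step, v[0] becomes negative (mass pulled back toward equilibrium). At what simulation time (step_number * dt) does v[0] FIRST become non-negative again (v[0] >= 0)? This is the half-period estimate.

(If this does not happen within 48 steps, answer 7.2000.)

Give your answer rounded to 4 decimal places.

Answer: 1.9500

Derivation:
Step 0: x=[8.1000] v=[0.0000]
Step 1: x=[7.9271] v=[-1.1527]
Step 2: x=[7.5924] v=[-2.2316]
Step 3: x=[7.1173] v=[-3.1676]
Step 4: x=[6.5322] v=[-3.9008]
Step 5: x=[5.8746] v=[-4.3842]
Step 6: x=[5.1866] v=[-4.5868]
Step 7: x=[4.5122] v=[-4.4957]
Step 8: x=[3.8947] v=[-4.1167]
Step 9: x=[3.3736] v=[-3.4741]
Step 10: x=[2.9823] v=[-2.6090]
Step 11: x=[2.7458] v=[-1.5768]
Step 12: x=[2.6792] v=[-0.4437]
Step 13: x=[2.7869] v=[0.7179]
First v>=0 after going negative at step 13, time=1.9500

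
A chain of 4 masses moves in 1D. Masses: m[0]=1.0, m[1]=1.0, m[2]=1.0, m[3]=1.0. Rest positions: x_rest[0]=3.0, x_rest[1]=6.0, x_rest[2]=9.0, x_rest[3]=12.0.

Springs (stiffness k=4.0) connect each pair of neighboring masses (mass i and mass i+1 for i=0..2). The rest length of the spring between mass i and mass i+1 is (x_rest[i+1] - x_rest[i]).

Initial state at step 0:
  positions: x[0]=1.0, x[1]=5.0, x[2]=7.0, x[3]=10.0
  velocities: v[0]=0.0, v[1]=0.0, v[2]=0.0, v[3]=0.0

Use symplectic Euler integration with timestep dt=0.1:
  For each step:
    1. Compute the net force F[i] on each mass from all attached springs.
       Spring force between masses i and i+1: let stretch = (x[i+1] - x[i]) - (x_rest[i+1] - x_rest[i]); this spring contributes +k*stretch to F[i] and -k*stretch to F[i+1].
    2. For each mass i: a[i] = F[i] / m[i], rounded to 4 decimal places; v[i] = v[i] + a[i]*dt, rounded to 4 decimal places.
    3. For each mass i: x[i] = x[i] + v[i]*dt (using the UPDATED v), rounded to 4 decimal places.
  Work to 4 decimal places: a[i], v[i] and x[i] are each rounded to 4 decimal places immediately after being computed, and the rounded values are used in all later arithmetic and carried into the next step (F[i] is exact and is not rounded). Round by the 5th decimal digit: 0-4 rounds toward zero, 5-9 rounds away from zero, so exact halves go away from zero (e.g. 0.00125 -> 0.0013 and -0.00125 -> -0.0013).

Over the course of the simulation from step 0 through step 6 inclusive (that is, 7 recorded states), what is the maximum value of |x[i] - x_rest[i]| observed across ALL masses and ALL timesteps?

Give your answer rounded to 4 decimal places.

Answer: 2.1032

Derivation:
Step 0: x=[1.0000 5.0000 7.0000 10.0000] v=[0.0000 0.0000 0.0000 0.0000]
Step 1: x=[1.0400 4.9200 7.0400 10.0000] v=[0.4000 -0.8000 0.4000 0.0000]
Step 2: x=[1.1152 4.7696 7.1136 10.0016] v=[0.7520 -1.5040 0.7360 0.0160]
Step 3: x=[1.2166 4.5668 7.2090 10.0077] v=[1.0138 -2.0282 0.9536 0.0608]
Step 4: x=[1.3320 4.3357 7.3106 10.0218] v=[1.1539 -2.3114 1.0162 0.1413]
Step 5: x=[1.4475 4.1034 7.4017 10.0475] v=[1.1554 -2.3229 0.9107 0.2568]
Step 6: x=[1.5493 3.8968 7.4667 10.0874] v=[1.0178 -2.0659 0.6497 0.3985]
Max displacement = 2.1032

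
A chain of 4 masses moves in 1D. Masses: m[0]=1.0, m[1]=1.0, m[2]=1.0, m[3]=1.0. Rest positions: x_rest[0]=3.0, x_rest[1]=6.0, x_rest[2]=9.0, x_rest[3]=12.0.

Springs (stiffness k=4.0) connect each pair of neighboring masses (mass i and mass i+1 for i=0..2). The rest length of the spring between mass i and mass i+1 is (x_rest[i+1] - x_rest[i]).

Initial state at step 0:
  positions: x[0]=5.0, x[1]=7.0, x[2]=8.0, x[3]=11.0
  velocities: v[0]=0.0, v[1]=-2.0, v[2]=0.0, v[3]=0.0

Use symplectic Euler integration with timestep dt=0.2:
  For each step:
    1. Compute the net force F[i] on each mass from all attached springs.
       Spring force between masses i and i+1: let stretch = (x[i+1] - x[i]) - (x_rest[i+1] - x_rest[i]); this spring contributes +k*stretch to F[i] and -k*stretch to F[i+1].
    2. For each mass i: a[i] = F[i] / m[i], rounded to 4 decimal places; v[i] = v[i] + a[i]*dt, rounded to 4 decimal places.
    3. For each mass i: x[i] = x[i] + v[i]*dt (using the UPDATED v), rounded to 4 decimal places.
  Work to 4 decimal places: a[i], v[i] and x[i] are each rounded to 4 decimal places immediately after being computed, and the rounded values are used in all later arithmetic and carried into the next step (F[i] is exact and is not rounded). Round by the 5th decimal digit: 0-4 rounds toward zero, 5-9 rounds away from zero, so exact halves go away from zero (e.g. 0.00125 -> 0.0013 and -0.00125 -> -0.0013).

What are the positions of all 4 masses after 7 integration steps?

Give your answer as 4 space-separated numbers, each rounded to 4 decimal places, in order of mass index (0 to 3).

Step 0: x=[5.0000 7.0000 8.0000 11.0000] v=[0.0000 -2.0000 0.0000 0.0000]
Step 1: x=[4.8400 6.4400 8.3200 11.0000] v=[-0.8000 -2.8000 1.6000 0.0000]
Step 2: x=[4.4560 5.9248 8.7680 11.0512] v=[-1.9200 -2.5760 2.2400 0.2560]
Step 3: x=[3.8270 5.6295 9.1264 11.2171] v=[-3.1450 -1.4765 1.7920 0.8294]
Step 4: x=[3.0064 5.6053 9.2598 11.5285] v=[-4.1030 -0.1210 0.6670 1.5568]
Step 5: x=[2.1216 5.7500 9.1715 11.9569] v=[-4.4239 0.7235 -0.4416 2.1418]
Step 6: x=[1.3374 5.8616 8.9814 12.4196] v=[-3.9212 0.5580 -0.9505 2.3135]
Step 7: x=[0.7970 5.7485 8.8422 12.8122] v=[-2.7018 -0.5655 -0.6958 1.9629]

Answer: 0.7970 5.7485 8.8422 12.8122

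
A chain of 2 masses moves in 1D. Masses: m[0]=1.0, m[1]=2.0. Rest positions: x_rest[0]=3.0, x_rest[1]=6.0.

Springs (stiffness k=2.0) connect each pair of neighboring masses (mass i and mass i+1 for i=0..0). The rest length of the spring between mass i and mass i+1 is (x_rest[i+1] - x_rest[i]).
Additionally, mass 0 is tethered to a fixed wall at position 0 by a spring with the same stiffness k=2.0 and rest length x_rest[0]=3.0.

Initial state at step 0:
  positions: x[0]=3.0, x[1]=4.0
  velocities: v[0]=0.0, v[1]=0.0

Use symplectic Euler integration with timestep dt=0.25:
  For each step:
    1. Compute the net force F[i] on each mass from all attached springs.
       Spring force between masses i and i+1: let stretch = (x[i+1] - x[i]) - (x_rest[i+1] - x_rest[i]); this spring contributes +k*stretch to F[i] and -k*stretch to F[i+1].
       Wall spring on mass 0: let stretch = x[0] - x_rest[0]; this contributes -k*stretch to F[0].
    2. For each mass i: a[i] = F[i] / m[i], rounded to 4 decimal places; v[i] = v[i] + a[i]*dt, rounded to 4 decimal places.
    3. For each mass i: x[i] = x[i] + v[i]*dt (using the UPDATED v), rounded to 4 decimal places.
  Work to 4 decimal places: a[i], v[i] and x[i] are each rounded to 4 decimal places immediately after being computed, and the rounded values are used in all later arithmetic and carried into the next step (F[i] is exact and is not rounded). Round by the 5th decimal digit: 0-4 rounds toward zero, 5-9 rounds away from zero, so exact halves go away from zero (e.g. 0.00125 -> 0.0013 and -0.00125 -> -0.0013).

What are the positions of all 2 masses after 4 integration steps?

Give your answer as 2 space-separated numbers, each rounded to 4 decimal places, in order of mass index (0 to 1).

Step 0: x=[3.0000 4.0000] v=[0.0000 0.0000]
Step 1: x=[2.7500 4.1250] v=[-1.0000 0.5000]
Step 2: x=[2.3281 4.3516] v=[-1.6875 0.9063]
Step 3: x=[1.8682 4.6392] v=[-1.8398 1.1504]
Step 4: x=[1.5211 4.9411] v=[-1.3884 1.2077]

Answer: 1.5211 4.9411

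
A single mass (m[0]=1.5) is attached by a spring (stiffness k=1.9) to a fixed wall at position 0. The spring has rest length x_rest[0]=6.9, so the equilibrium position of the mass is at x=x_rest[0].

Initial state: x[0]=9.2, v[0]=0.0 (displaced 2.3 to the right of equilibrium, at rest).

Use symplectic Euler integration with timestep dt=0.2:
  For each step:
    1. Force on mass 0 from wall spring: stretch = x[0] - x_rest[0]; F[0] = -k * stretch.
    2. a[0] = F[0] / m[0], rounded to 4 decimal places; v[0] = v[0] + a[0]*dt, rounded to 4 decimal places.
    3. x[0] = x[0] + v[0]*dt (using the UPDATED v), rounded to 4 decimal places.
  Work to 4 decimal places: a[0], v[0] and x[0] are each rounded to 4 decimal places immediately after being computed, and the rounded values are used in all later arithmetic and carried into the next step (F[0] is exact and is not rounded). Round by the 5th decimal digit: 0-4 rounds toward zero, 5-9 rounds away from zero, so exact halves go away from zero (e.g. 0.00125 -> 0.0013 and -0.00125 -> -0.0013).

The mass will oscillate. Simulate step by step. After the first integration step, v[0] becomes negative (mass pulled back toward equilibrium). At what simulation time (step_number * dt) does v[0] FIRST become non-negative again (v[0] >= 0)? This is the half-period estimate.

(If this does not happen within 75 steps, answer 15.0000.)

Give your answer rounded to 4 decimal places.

Answer: 2.8000

Derivation:
Step 0: x=[9.2000] v=[0.0000]
Step 1: x=[9.0835] v=[-0.5827]
Step 2: x=[8.8563] v=[-1.1359]
Step 3: x=[8.5300] v=[-1.6315]
Step 4: x=[8.1211] v=[-2.0444]
Step 5: x=[7.6504] v=[-2.3537]
Step 6: x=[7.1416] v=[-2.5438]
Step 7: x=[6.6206] v=[-2.6050]
Step 8: x=[6.1138] v=[-2.5342]
Step 9: x=[5.6468] v=[-2.3350]
Step 10: x=[5.2433] v=[-2.0175]
Step 11: x=[4.9237] v=[-1.5978]
Step 12: x=[4.7043] v=[-1.0971]
Step 13: x=[4.5961] v=[-0.5409]
Step 14: x=[4.6047] v=[0.0428]
First v>=0 after going negative at step 14, time=2.8000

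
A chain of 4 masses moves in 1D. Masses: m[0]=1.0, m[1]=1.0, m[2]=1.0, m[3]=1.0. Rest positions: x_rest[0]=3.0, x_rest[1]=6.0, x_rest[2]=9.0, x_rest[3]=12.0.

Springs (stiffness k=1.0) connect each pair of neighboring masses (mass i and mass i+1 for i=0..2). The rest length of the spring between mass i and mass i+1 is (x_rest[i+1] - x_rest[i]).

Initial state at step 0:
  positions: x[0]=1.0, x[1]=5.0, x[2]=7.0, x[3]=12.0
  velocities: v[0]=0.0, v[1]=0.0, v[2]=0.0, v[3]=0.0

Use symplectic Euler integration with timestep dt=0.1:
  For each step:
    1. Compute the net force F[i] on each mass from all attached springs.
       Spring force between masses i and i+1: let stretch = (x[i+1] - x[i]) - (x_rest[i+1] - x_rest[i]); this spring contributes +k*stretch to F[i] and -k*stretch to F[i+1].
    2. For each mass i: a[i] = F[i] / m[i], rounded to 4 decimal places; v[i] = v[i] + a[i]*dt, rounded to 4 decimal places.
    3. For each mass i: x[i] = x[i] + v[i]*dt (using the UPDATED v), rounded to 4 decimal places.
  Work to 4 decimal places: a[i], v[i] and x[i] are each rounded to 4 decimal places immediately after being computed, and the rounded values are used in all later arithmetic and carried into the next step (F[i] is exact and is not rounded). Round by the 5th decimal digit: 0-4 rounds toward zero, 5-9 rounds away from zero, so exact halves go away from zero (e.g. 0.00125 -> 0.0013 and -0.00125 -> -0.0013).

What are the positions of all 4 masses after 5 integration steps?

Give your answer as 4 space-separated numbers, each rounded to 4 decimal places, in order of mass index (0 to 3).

Step 0: x=[1.0000 5.0000 7.0000 12.0000] v=[0.0000 0.0000 0.0000 0.0000]
Step 1: x=[1.0100 4.9800 7.0300 11.9800] v=[0.1000 -0.2000 0.3000 -0.2000]
Step 2: x=[1.0297 4.9408 7.0890 11.9405] v=[0.1970 -0.3920 0.5900 -0.3950]
Step 3: x=[1.0585 4.8840 7.1750 11.8825] v=[0.2881 -0.5683 0.8603 -0.5802]
Step 4: x=[1.0956 4.8118 7.2852 11.8074] v=[0.3707 -0.7218 1.1020 -0.7510]
Step 5: x=[1.1398 4.7272 7.4159 11.7171] v=[0.4423 -0.8461 1.3069 -0.9032]

Answer: 1.1398 4.7272 7.4159 11.7171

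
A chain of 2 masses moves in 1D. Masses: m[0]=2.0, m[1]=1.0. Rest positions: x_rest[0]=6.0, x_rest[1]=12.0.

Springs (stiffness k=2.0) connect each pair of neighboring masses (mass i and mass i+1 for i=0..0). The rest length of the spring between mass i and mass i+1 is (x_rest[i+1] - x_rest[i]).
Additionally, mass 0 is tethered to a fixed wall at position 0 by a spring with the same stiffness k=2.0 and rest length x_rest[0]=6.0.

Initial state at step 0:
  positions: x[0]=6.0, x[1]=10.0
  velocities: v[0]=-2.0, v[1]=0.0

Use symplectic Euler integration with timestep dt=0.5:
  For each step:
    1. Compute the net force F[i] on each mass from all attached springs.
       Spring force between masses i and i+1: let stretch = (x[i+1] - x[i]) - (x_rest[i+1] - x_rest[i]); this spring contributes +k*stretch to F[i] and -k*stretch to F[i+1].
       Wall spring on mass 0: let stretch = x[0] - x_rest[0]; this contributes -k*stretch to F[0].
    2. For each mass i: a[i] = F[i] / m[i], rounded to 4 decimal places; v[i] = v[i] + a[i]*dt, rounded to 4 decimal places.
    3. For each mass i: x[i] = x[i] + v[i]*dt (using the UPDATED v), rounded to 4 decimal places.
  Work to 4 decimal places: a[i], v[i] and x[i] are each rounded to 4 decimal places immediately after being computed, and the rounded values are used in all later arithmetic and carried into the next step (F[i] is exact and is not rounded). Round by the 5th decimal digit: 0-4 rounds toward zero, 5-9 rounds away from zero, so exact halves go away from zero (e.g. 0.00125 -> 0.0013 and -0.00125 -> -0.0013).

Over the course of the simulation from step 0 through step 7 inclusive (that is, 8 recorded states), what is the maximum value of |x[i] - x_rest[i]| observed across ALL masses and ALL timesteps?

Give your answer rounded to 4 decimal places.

Step 0: x=[6.0000 10.0000] v=[-2.0000 0.0000]
Step 1: x=[4.5000 11.0000] v=[-3.0000 2.0000]
Step 2: x=[3.5000 11.7500] v=[-2.0000 1.5000]
Step 3: x=[3.6875 11.3750] v=[0.3750 -0.7500]
Step 4: x=[4.8750 10.1563] v=[2.3750 -2.4375]
Step 5: x=[6.1641 9.2969] v=[2.5782 -1.7188]
Step 6: x=[6.6954 9.8711] v=[1.0626 1.1484]
Step 7: x=[6.3468 11.8575] v=[-0.6973 3.9727]
Max displacement = 2.7031

Answer: 2.7031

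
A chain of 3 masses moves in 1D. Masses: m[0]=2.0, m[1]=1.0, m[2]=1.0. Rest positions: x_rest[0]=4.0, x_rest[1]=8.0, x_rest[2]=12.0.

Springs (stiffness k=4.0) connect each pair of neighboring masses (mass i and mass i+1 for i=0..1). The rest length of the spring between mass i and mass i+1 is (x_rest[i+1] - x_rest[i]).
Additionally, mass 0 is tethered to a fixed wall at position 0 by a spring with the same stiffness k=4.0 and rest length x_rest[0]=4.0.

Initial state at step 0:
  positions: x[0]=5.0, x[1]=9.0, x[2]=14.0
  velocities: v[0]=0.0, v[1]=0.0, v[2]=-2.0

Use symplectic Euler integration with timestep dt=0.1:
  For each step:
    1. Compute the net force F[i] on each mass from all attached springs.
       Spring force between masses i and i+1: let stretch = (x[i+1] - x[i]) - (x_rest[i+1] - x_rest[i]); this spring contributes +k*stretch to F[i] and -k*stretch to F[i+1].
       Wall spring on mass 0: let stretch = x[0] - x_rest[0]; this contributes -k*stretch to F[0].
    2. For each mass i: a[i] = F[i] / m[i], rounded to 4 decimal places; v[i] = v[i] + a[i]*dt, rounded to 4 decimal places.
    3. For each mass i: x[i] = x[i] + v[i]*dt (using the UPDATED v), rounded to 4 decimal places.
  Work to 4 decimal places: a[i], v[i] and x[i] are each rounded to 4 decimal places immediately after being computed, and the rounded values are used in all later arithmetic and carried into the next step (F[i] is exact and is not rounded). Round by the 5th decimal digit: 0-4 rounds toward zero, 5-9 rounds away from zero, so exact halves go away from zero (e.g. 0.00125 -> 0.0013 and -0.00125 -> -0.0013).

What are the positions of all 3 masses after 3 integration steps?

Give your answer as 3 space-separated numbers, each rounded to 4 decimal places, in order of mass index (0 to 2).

Answer: 4.8877 9.1816 13.2070

Derivation:
Step 0: x=[5.0000 9.0000 14.0000] v=[0.0000 0.0000 -2.0000]
Step 1: x=[4.9800 9.0400 13.7600] v=[-0.2000 0.4000 -2.4000]
Step 2: x=[4.9416 9.1064 13.4912] v=[-0.3840 0.6640 -2.6880]
Step 3: x=[4.8877 9.1816 13.2070] v=[-0.5394 0.7520 -2.8419]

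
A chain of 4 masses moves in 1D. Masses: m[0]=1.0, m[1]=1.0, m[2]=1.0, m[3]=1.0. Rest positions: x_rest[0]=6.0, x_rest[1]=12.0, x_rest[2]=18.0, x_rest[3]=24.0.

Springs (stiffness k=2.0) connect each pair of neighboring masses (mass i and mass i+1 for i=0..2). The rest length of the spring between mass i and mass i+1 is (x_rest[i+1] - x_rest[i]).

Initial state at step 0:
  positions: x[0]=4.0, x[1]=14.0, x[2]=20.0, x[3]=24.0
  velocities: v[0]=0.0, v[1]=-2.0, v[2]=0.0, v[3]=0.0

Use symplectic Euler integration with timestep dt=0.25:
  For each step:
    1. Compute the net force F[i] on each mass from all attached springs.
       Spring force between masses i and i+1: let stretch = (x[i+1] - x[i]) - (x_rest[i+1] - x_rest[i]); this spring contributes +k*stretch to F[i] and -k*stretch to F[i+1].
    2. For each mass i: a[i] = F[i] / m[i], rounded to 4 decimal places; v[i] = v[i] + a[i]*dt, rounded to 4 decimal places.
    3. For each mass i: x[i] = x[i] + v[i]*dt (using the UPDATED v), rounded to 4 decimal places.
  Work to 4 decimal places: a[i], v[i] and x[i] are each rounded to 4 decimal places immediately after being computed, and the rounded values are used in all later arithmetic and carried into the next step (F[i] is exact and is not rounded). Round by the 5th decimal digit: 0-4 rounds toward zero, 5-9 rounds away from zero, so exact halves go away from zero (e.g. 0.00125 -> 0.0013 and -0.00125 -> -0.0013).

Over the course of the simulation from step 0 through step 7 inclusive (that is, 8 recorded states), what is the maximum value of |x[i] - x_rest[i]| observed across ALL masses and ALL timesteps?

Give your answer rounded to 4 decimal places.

Answer: 2.1449

Derivation:
Step 0: x=[4.0000 14.0000 20.0000 24.0000] v=[0.0000 -2.0000 0.0000 0.0000]
Step 1: x=[4.5000 13.0000 19.7500 24.2500] v=[2.0000 -4.0000 -1.0000 1.0000]
Step 2: x=[5.3125 11.7813 19.2188 24.6875] v=[3.2500 -4.8750 -2.1250 1.7500]
Step 3: x=[6.1836 10.6836 18.4415 25.1914] v=[3.4844 -4.3907 -3.1094 2.0157]
Step 4: x=[6.8672 9.9932 17.5382 25.6016] v=[2.7344 -2.7618 -3.6134 1.6408]
Step 5: x=[7.1916 9.8551 16.6997 25.7539] v=[1.2974 -0.5523 -3.3542 0.6091]
Step 6: x=[7.0989 10.2397 16.1374 25.5244] v=[-0.3709 1.5383 -2.2494 -0.9180]
Step 7: x=[6.6488 10.9689 16.0112 24.8715] v=[-1.8005 2.9168 -0.5048 -2.6115]
Max displacement = 2.1449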